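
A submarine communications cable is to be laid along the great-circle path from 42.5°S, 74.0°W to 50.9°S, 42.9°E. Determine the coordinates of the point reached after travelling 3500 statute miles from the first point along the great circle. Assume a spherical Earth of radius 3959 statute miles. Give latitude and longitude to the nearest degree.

≈ 63°S, 10°E

Convert each endpoint to a unit vector on the sphere (x = cos φ cos λ, y = cos φ sin λ, z = sin φ).
The central angle between the endpoints is δ = arccos(p₁·p₂) ≈ 1.251 rad (71.7°). The total great-circle distance is δ·R ≈ 1.251 × 3959 ≈ 4955 mi, so the target fraction is f = 3500/4955 ≈ 0.706.
Interpolate at f ≈ 0.706 with slerp weights a = sin((1−f)δ)/sin δ ≈ 0.378, b = sin(fδ)/sin δ ≈ 0.814.
p = a·p₁ + b·p₂ ≈ (0.453, 0.082, -0.888); φ = arcsin(p_z) ≈ -62.58°, λ = atan2(p_y, p_x) ≈ 10.20°.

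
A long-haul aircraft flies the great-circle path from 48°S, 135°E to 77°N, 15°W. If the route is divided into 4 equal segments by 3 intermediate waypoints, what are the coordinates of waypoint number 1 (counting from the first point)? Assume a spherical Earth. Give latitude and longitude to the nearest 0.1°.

≈ 11.4°S, 127.3°E

The haversine formula gives a central angle δ ≈ 2.595 rad (148.7°) between the endpoints.
Interpolate at f = 1/4 with slerp weights a = sin((1−f)δ)/sin δ ≈ 1.791, b = sin(fδ)/sin δ ≈ 1.163.
p = a·p₁ + b·p₂ ≈ (-0.594, 0.779, -0.197); φ = arcsin(p_z) ≈ -11.39°, λ = atan2(p_y, p_x) ≈ 127.33°.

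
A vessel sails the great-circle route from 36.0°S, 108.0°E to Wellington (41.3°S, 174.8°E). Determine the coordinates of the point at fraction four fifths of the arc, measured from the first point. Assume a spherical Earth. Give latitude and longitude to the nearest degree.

The haversine formula gives a central angle δ ≈ 0.893 rad (51.1°) between the endpoints.
Interpolate at f = 4/5 with slerp weights a = sin((1−f)δ)/sin δ ≈ 0.228, b = sin(fδ)/sin δ ≈ 0.841.
p = a·p₁ + b·p₂ ≈ (-0.686, 0.233, -0.689); φ = arcsin(p_z) ≈ -43.56°, λ = atan2(p_y, p_x) ≈ 161.27°.

≈ 44°S, 161°E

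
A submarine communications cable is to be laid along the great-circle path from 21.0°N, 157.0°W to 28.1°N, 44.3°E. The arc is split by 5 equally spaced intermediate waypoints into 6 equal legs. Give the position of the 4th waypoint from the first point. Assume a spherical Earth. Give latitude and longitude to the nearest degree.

≈ 62°N, 82°E

Write both endpoints as unit vectors p₁, p₂ with components (cos φ cos λ, cos φ sin λ, sin φ).
The central angle between the endpoints is δ = arccos(p₁·p₂) ≈ 2.212 rad (126.8°).
Interpolate at f = 4/6 with slerp weights a = sin((1−f)δ)/sin δ ≈ 0.839, b = sin(fδ)/sin δ ≈ 1.243.
p = a·p₁ + b·p₂ ≈ (0.063, 0.459, 0.886); φ = arcsin(p_z) ≈ 62.38°, λ = atan2(p_y, p_x) ≈ 82.17°.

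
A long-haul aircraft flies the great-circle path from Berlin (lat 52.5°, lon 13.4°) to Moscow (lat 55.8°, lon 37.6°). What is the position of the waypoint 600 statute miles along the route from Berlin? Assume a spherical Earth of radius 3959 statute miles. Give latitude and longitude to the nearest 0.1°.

Write both endpoints as unit vectors p₁, p₂ with components (cos φ cos λ, cos φ sin λ, sin φ).
The central angle between the endpoints is δ = arccos(p₁·p₂) ≈ 0.253 rad (14.5°). The total great-circle distance is δ·R ≈ 0.253 × 3959 ≈ 1000 mi, so the target fraction is f = 600/1000 ≈ 0.600.
Interpolate at f ≈ 0.600 with slerp weights a = sin((1−f)δ)/sin δ ≈ 0.404, b = sin(fδ)/sin δ ≈ 0.604.
p = a·p₁ + b·p₂ ≈ (0.508, 0.264, 0.820); φ = arcsin(p_z) ≈ 55.07°, λ = atan2(p_y, p_x) ≈ 27.47°.

≈ lat 55.1°, lon 27.5°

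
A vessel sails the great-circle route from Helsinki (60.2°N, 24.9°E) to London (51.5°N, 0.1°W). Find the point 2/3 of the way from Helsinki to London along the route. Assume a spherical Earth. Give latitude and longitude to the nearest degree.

Convert each endpoint to a unit vector on the sphere (x = cos φ cos λ, y = cos φ sin λ, z = sin φ).
The central angle between the endpoints is δ = arccos(p₁·p₂) ≈ 0.286 rad (16.4°).
Interpolate at f = 2/3 with slerp weights a = sin((1−f)δ)/sin δ ≈ 0.337, b = sin(fδ)/sin δ ≈ 0.672.
p = a·p₁ + b·p₂ ≈ (0.570, 0.070, 0.818); φ = arcsin(p_z) ≈ 54.93°, λ = atan2(p_y, p_x) ≈ 6.99°.

≈ 55°N, 7°E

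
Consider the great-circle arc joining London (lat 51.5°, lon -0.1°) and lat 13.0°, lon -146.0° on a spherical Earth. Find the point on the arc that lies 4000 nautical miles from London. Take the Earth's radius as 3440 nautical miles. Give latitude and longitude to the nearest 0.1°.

Write both endpoints as unit vectors p₁, p₂ with components (cos φ cos λ, cos φ sin λ, sin φ).
The central angle between the endpoints is δ = arccos(p₁·p₂) ≈ 1.903 rad (109.0°). The total great-circle distance is δ·R ≈ 1.903 × 3440 ≈ 6547 nmi, so the target fraction is f = 4000/6547 ≈ 0.611.
Interpolate at f ≈ 0.611 with slerp weights a = sin((1−f)δ)/sin δ ≈ 0.714, b = sin(fδ)/sin δ ≈ 0.971.
p = a·p₁ + b·p₂ ≈ (-0.340, -0.530, 0.777); φ = arcsin(p_z) ≈ 50.97°, λ = atan2(p_y, p_x) ≈ -122.70°.

≈ lat 51.0°, lon -122.7°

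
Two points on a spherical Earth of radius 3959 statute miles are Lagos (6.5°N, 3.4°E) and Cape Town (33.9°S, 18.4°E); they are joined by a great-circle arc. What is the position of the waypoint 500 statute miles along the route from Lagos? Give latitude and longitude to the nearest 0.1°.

From cos δ = sin φ₁ sin φ₂ + cos φ₁ cos φ₂ cos Δλ, the central angle is δ ≈ 0.747 rad (42.8°). The total great-circle distance is δ·R ≈ 0.747 × 3959 ≈ 2959 mi, so the target fraction is f = 500/2959 ≈ 0.169.
Interpolate at f ≈ 0.169 with slerp weights a = sin((1−f)δ)/sin δ ≈ 0.856, b = sin(fδ)/sin δ ≈ 0.185.
p = a·p₁ + b·p₂ ≈ (0.995, 0.099, -0.006); φ = arcsin(p_z) ≈ -0.37°, λ = atan2(p_y, p_x) ≈ 5.68°.

≈ 0.4°S, 5.7°E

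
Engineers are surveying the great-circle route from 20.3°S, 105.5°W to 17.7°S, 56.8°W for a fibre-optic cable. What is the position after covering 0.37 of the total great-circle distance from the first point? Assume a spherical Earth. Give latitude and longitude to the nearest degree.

≈ 21°S, 87°W

Write both endpoints as unit vectors p₁, p₂ with components (cos φ cos λ, cos φ sin λ, sin φ).
The central angle between the endpoints is δ = arccos(p₁·p₂) ≈ 0.802 rad (46.0°).
Interpolate at f = 0.37 with slerp weights a = sin((1−f)δ)/sin δ ≈ 0.673, b = sin(fδ)/sin δ ≈ 0.407.
p = a·p₁ + b·p₂ ≈ (0.043, -0.933, -0.357); φ = arcsin(p_z) ≈ -20.94°, λ = atan2(p_y, p_x) ≈ -87.33°.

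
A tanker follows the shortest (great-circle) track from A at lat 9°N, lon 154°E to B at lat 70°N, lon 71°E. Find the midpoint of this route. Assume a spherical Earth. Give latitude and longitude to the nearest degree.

Convert each endpoint to a unit vector on the sphere (x = cos φ cos λ, y = cos φ sin λ, z = sin φ).
The central angle between the endpoints is δ = arccos(p₁·p₂) ≈ 1.381 rad (79.2°).
Interpolate at f = 1/2 with slerp weights a = sin((1−f)δ)/sin δ ≈ 0.649, b = sin(fδ)/sin δ ≈ 0.649.
p = a·p₁ + b·p₂ ≈ (-0.504, 0.491, 0.711); φ = arcsin(p_z) ≈ 45.32°, λ = atan2(p_y, p_x) ≈ 135.75°.

≈ lat 45°N, lon 136°E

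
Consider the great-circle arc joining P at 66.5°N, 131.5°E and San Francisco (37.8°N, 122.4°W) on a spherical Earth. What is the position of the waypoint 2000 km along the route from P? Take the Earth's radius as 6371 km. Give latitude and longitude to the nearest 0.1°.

The haversine formula gives a central angle δ ≈ 1.076 rad (61.7°) between the endpoints. The total great-circle distance is δ·R ≈ 1.076 × 6371 ≈ 6856 km, so the target fraction is f = 2000/6856 ≈ 0.292.
Interpolate at f ≈ 0.292 with slerp weights a = sin((1−f)δ)/sin δ ≈ 0.785, b = sin(fδ)/sin δ ≈ 0.351.
p = a·p₁ + b·p₂ ≈ (-0.356, 0.000, 0.935); φ = arcsin(p_z) ≈ 69.15°, λ = atan2(p_y, p_x) ≈ 179.96°.

≈ 69.2°N, 180.0°E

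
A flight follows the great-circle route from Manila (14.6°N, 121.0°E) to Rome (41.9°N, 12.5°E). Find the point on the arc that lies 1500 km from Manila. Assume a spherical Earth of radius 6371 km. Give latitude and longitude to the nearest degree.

≈ 24°N, 111°E

Write both endpoints as unit vectors p₁, p₂ with components (cos φ cos λ, cos φ sin λ, sin φ).
The central angle between the endpoints is δ = arccos(p₁·p₂) ≈ 1.631 rad (93.5°). The total great-circle distance is δ·R ≈ 1.631 × 6371 ≈ 10391 km, so the target fraction is f = 1500/10391 ≈ 0.144.
Interpolate at f ≈ 0.144 with slerp weights a = sin((1−f)δ)/sin δ ≈ 0.986, b = sin(fδ)/sin δ ≈ 0.234.
p = a·p₁ + b·p₂ ≈ (-0.322, 0.856, 0.405); φ = arcsin(p_z) ≈ 23.87°, λ = atan2(p_y, p_x) ≈ 110.61°.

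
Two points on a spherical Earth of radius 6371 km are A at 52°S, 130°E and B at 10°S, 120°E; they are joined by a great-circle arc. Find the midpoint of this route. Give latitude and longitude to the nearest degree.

≈ 31°S, 124°E

Convert each endpoint to a unit vector on the sphere (x = cos φ cos λ, y = cos φ sin λ, z = sin φ).
The central angle between the endpoints is δ = arccos(p₁·p₂) ≈ 0.747 rad (42.8°).
Interpolate at f = 1/2 with slerp weights a = sin((1−f)δ)/sin δ ≈ 0.537, b = sin(fδ)/sin δ ≈ 0.537.
p = a·p₁ + b·p₂ ≈ (-0.477, 0.711, -0.516); φ = arcsin(p_z) ≈ -31.09°, λ = atan2(p_y, p_x) ≈ 123.84°.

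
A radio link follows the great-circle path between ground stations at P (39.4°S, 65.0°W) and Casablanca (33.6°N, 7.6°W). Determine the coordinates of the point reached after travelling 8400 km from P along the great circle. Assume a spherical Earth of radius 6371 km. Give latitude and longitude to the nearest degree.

≈ (22°N, 18°W)

From cos δ = sin φ₁ sin φ₂ + cos φ₁ cos φ₂ cos Δλ, the central angle is δ ≈ 1.575 rad (90.3°). The total great-circle distance is δ·R ≈ 1.575 × 6371 ≈ 10036 km, so the target fraction is f = 8400/10036 ≈ 0.837.
Interpolate at f ≈ 0.837 with slerp weights a = sin((1−f)δ)/sin δ ≈ 0.254, b = sin(fδ)/sin δ ≈ 0.968.
p = a·p₁ + b·p₂ ≈ (0.882, -0.285, 0.375); φ = arcsin(p_z) ≈ 22.00°, λ = atan2(p_y, p_x) ≈ -17.87°.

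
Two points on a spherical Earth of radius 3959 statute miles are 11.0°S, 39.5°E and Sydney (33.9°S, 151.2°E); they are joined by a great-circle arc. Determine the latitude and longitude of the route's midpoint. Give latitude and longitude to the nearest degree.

≈ 36°S, 88°E

Write both endpoints as unit vectors p₁, p₂ with components (cos φ cos λ, cos φ sin λ, sin φ).
The central angle between the endpoints is δ = arccos(p₁·p₂) ≈ 1.767 rad (101.2°).
Interpolate at f = 1/2 with slerp weights a = sin((1−f)δ)/sin δ ≈ 0.788, b = sin(fδ)/sin δ ≈ 0.788.
p = a·p₁ + b·p₂ ≈ (0.024, 0.807, -0.590); φ = arcsin(p_z) ≈ -36.15°, λ = atan2(p_y, p_x) ≈ 88.32°.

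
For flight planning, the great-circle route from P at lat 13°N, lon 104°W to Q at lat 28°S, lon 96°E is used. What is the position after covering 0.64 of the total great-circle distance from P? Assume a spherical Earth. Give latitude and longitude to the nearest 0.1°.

Convert each endpoint to a unit vector on the sphere (x = cos φ cos λ, y = cos φ sin λ, z = sin φ).
The central angle between the endpoints is δ = arccos(p₁·p₂) ≈ 2.724 rad (156.1°).
Interpolate at f = 0.64 with slerp weights a = sin((1−f)δ)/sin δ ≈ 2.048, b = sin(fδ)/sin δ ≈ 2.429.
p = a·p₁ + b·p₂ ≈ (-0.707, 0.196, -0.679); φ = arcsin(p_z) ≈ -42.80°, λ = atan2(p_y, p_x) ≈ 164.49°.

≈ lat 42.8°S, lon 164.5°E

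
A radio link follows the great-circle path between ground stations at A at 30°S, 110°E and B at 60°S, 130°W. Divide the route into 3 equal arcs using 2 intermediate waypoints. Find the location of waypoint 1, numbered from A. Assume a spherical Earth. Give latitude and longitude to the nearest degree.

≈ 52°S, 128°E

Convert each endpoint to a unit vector on the sphere (x = cos φ cos λ, y = cos φ sin λ, z = sin φ).
The central angle between the endpoints is δ = arccos(p₁·p₂) ≈ 1.353 rad (77.5°).
Interpolate at f = 1/3 with slerp weights a = sin((1−f)δ)/sin δ ≈ 0.803, b = sin(fδ)/sin δ ≈ 0.446.
p = a·p₁ + b·p₂ ≈ (-0.381, 0.483, -0.788); φ = arcsin(p_z) ≈ -52.02°, λ = atan2(p_y, p_x) ≈ 128.30°.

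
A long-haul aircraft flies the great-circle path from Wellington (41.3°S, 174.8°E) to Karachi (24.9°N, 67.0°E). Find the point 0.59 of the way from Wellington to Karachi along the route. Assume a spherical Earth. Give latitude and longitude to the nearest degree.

≈ 7°S, 105°E

Convert each endpoint to a unit vector on the sphere (x = cos φ cos λ, y = cos φ sin λ, z = sin φ).
The central angle between the endpoints is δ = arccos(p₁·p₂) ≈ 2.079 rad (119.1°).
Interpolate at f = 0.59 with slerp weights a = sin((1−f)δ)/sin δ ≈ 0.861, b = sin(fδ)/sin δ ≈ 1.077.
p = a·p₁ + b·p₂ ≈ (-0.263, 0.958, -0.115); φ = arcsin(p_z) ≈ -6.60°, λ = atan2(p_y, p_x) ≈ 105.34°.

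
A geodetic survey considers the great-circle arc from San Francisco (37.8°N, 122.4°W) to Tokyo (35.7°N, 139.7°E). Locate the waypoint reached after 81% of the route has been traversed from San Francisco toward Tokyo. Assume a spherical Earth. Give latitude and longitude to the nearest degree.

Convert each endpoint to a unit vector on the sphere (x = cos φ cos λ, y = cos φ sin λ, z = sin φ).
The central angle between the endpoints is δ = arccos(p₁·p₂) ≈ 1.298 rad (74.4°).
Interpolate at f = 0.81 with slerp weights a = sin((1−f)δ)/sin δ ≈ 0.253, b = sin(fδ)/sin δ ≈ 0.901.
p = a·p₁ + b·p₂ ≈ (-0.666, 0.304, 0.681); φ = arcsin(p_z) ≈ 42.95°, λ = atan2(p_y, p_x) ≈ 155.43°.

≈ (43°N, 155°E)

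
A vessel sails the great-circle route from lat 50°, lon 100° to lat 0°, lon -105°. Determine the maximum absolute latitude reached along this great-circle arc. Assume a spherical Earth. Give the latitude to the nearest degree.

≈ 70°

The great circle lies in the plane with unit normal n̂ = (p₁ × p₂)/|p₁ × p₂|.
Here n̂_z ≈ +0.334; the vertex latitude is φ_max = arccos|n̂_z| ≈ 70.5°.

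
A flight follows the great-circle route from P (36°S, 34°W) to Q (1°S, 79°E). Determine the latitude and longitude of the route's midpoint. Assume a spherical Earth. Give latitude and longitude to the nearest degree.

≈ (31°S, 32°E)

From cos δ = sin φ₁ sin φ₂ + cos φ₁ cos φ₂ cos Δλ, the central angle is δ ≈ 1.882 rad (107.8°).
Interpolate at f = 1/2 with slerp weights a = sin((1−f)δ)/sin δ ≈ 0.849, b = sin(fδ)/sin δ ≈ 0.849.
p = a·p₁ + b·p₂ ≈ (0.731, 0.449, -0.514); φ = arcsin(p_z) ≈ -30.91°, λ = atan2(p_y, p_x) ≈ 31.56°.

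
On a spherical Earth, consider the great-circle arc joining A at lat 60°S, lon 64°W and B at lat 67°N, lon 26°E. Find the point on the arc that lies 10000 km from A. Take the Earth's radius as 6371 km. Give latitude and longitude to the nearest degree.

≈ lat 22°N, lon 20°W

Write both endpoints as unit vectors p₁, p₂ with components (cos φ cos λ, cos φ sin λ, sin φ).
The central angle between the endpoints is δ = arccos(p₁·p₂) ≈ 2.493 rad (142.9°). The total great-circle distance is δ·R ≈ 2.493 × 6371 ≈ 15885 km, so the target fraction is f = 10000/15885 ≈ 0.630.
Interpolate at f ≈ 0.630 with slerp weights a = sin((1−f)δ)/sin δ ≈ 1.322, b = sin(fδ)/sin δ ≈ 1.656.
p = a·p₁ + b·p₂ ≈ (0.871, -0.310, 0.380); φ = arcsin(p_z) ≈ 22.34°, λ = atan2(p_y, p_x) ≈ -19.60°.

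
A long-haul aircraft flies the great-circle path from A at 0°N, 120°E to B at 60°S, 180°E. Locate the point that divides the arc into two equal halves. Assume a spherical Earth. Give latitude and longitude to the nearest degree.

≈ 33°S, 139°E

Convert each endpoint to a unit vector on the sphere (x = cos φ cos λ, y = cos φ sin λ, z = sin φ).
The central angle between the endpoints is δ = arccos(p₁·p₂) ≈ 1.318 rad (75.5°).
Interpolate at f = 1/2 with slerp weights a = sin((1−f)δ)/sin δ ≈ 0.632, b = sin(fδ)/sin δ ≈ 0.632.
p = a·p₁ + b·p₂ ≈ (-0.632, 0.548, -0.548); φ = arcsin(p_z) ≈ -33.21°, λ = atan2(p_y, p_x) ≈ 139.11°.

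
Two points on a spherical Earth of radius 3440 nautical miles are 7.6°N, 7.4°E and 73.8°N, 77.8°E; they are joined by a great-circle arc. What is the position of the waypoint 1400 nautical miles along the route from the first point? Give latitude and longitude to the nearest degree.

≈ 30°N, 14°E

Convert each endpoint to a unit vector on the sphere (x = cos φ cos λ, y = cos φ sin λ, z = sin φ).
The central angle between the endpoints is δ = arccos(p₁·p₂) ≈ 1.349 rad (77.3°). The total great-circle distance is δ·R ≈ 1.349 × 3440 ≈ 4641 nmi, so the target fraction is f = 1400/4641 ≈ 0.302.
Interpolate at f ≈ 0.302 with slerp weights a = sin((1−f)δ)/sin δ ≈ 0.829, b = sin(fδ)/sin δ ≈ 0.406.
p = a·p₁ + b·p₂ ≈ (0.839, 0.216, 0.499); φ = arcsin(p_z) ≈ 29.95°, λ = atan2(p_y, p_x) ≈ 14.47°.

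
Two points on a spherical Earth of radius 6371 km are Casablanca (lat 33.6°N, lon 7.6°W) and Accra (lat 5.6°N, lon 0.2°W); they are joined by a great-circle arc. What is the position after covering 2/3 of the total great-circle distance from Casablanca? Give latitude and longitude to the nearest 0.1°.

≈ lat 15.0°N, lon 2.4°W

Write both endpoints as unit vectors p₁, p₂ with components (cos φ cos λ, cos φ sin λ, sin φ).
The central angle between the endpoints is δ = arccos(p₁·p₂) ≈ 0.503 rad (28.8°).
Interpolate at f = 2/3 with slerp weights a = sin((1−f)δ)/sin δ ≈ 0.346, b = sin(fδ)/sin δ ≈ 0.683.
p = a·p₁ + b·p₂ ≈ (0.965, -0.041, 0.258); φ = arcsin(p_z) ≈ 14.96°, λ = atan2(p_y, p_x) ≈ -2.40°.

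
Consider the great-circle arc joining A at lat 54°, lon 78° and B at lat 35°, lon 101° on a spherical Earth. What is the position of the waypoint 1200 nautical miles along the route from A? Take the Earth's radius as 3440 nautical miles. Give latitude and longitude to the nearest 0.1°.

≈ lat 39.0°, lon 97.6°

The haversine formula gives a central angle δ ≈ 0.434 rad (24.9°) between the endpoints. The total great-circle distance is δ·R ≈ 0.434 × 3440 ≈ 1493 nmi, so the target fraction is f = 1200/1493 ≈ 0.804.
Interpolate at f ≈ 0.804 with slerp weights a = sin((1−f)δ)/sin δ ≈ 0.203, b = sin(fδ)/sin δ ≈ 0.813.
p = a·p₁ + b·p₂ ≈ (-0.102, 0.770, 0.630); φ = arcsin(p_z) ≈ 39.05°, λ = atan2(p_y, p_x) ≈ 97.57°.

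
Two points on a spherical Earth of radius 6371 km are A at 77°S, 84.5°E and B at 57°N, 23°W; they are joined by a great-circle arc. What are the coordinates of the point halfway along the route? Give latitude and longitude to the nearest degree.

Write both endpoints as unit vectors p₁, p₂ with components (cos φ cos λ, cos φ sin λ, sin φ).
The central angle between the endpoints is δ = arccos(p₁·p₂) ≈ 2.594 rad (148.7°).
Interpolate at f = 1/2 with slerp weights a = sin((1−f)δ)/sin δ ≈ 1.851, b = sin(fδ)/sin δ ≈ 1.851.
p = a·p₁ + b·p₂ ≈ (0.968, 0.021, -0.251); φ = arcsin(p_z) ≈ -14.54°, λ = atan2(p_y, p_x) ≈ 1.22°.

≈ 15°S, 1°E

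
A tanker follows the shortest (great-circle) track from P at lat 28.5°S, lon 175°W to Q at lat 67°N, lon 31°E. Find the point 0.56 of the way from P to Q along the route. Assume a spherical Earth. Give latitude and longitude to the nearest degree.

Write both endpoints as unit vectors p₁, p₂ with components (cos φ cos λ, cos φ sin λ, sin φ).
The central angle between the endpoints is δ = arccos(p₁·p₂) ≈ 2.416 rad (138.4°).
Interpolate at f = 0.56 with slerp weights a = sin((1−f)δ)/sin δ ≈ 1.316, b = sin(fδ)/sin δ ≈ 1.471.
p = a·p₁ + b·p₂ ≈ (-0.660, 0.195, 0.726); φ = arcsin(p_z) ≈ 46.53°, λ = atan2(p_y, p_x) ≈ 163.52°.

≈ lat 47°N, lon 164°E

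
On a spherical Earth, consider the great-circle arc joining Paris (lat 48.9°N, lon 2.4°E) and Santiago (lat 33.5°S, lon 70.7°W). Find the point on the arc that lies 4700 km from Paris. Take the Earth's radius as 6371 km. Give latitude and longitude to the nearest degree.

Write both endpoints as unit vectors p₁, p₂ with components (cos φ cos λ, cos φ sin λ, sin φ).
The central angle between the endpoints is δ = arccos(p₁·p₂) ≈ 1.830 rad (104.9°). The total great-circle distance is δ·R ≈ 1.830 × 6371 ≈ 11661 km, so the target fraction is f = 4700/11661 ≈ 0.403.
Interpolate at f ≈ 0.403 with slerp weights a = sin((1−f)δ)/sin δ ≈ 0.919, b = sin(fδ)/sin δ ≈ 0.696.
p = a·p₁ + b·p₂ ≈ (0.795, -0.522, 0.308); φ = arcsin(p_z) ≈ 17.94°, λ = atan2(p_y, p_x) ≈ -33.31°.

≈ lat 18°N, lon 33°W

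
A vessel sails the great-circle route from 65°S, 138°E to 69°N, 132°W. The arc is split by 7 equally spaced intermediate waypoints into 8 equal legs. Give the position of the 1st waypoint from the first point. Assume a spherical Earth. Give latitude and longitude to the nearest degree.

Write both endpoints as unit vectors p₁, p₂ with components (cos φ cos λ, cos φ sin λ, sin φ).
The central angle between the endpoints is δ = arccos(p₁·p₂) ≈ 2.579 rad (147.8°).
Interpolate at f = 1/8 with slerp weights a = sin((1−f)δ)/sin δ ≈ 1.451, b = sin(fδ)/sin δ ≈ 0.595.
p = a·p₁ + b·p₂ ≈ (-0.598, 0.252, -0.760); φ = arcsin(p_z) ≈ -49.51°, λ = atan2(p_y, p_x) ≈ 157.15°.

≈ 50°S, 157°E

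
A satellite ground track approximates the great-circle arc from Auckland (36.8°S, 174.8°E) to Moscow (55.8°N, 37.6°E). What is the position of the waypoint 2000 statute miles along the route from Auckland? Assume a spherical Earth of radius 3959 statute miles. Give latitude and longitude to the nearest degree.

From cos δ = sin φ₁ sin φ₂ + cos φ₁ cos φ₂ cos Δλ, the central angle is δ ≈ 2.542 rad (145.7°). The total great-circle distance is δ·R ≈ 2.542 × 3959 ≈ 10065 mi, so the target fraction is f = 2000/10065 ≈ 0.199.
Interpolate at f ≈ 0.199 with slerp weights a = sin((1−f)δ)/sin δ ≈ 1.583, b = sin(fδ)/sin δ ≈ 0.858.
p = a·p₁ + b·p₂ ≈ (-0.881, 0.409, -0.239); φ = arcsin(p_z) ≈ -13.83°, λ = atan2(p_y, p_x) ≈ 155.08°.

≈ (14°S, 155°E)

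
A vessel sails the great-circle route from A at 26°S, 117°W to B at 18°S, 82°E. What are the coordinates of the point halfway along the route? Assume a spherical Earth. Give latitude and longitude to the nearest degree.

Write both endpoints as unit vectors p₁, p₂ with components (cos φ cos λ, cos φ sin λ, sin φ).
The central angle between the endpoints is δ = arccos(p₁·p₂) ≈ 2.309 rad (132.3°).
Interpolate at f = 1/2 with slerp weights a = sin((1−f)δ)/sin δ ≈ 1.236, b = sin(fδ)/sin δ ≈ 1.236.
p = a·p₁ + b·p₂ ≈ (-0.341, 0.174, -0.924); φ = arcsin(p_z) ≈ -67.50°, λ = atan2(p_y, p_x) ≈ 152.92°.

≈ 67°S, 153°E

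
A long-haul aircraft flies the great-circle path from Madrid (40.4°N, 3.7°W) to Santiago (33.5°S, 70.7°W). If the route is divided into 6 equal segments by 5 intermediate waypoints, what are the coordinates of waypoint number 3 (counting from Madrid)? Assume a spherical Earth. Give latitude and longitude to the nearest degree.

≈ 4°N, 39°W

Write both endpoints as unit vectors p₁, p₂ with components (cos φ cos λ, cos φ sin λ, sin φ).
The central angle between the endpoints is δ = arccos(p₁·p₂) ≈ 1.681 rad (96.3°).
Interpolate at f = 3/6 with slerp weights a = sin((1−f)δ)/sin δ ≈ 0.749, b = sin(fδ)/sin δ ≈ 0.749.
p = a·p₁ + b·p₂ ≈ (0.776, -0.627, 0.072); φ = arcsin(p_z) ≈ 4.13°, λ = atan2(p_y, p_x) ≈ -38.92°.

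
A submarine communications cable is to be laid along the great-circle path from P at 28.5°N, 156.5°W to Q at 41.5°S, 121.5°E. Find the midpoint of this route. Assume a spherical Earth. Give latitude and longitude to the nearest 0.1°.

Write both endpoints as unit vectors p₁, p₂ with components (cos φ cos λ, cos φ sin λ, sin φ).
The central angle between the endpoints is δ = arccos(p₁·p₂) ≈ 1.797 rad (103.0°).
Interpolate at f = 1/2 with slerp weights a = sin((1−f)δ)/sin δ ≈ 0.803, b = sin(fδ)/sin δ ≈ 0.803.
p = a·p₁ + b·p₂ ≈ (-0.961, 0.231, -0.149); φ = arcsin(p_z) ≈ -8.56°, λ = atan2(p_y, p_x) ≈ 166.47°.

≈ 8.6°S, 166.5°E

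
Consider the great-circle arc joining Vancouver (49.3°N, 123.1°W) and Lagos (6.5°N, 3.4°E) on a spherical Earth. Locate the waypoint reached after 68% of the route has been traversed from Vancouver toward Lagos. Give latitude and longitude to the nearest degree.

≈ (34°N, 19°W)

The haversine formula gives a central angle δ ≈ 1.875 rad (107.4°) between the endpoints.
Interpolate at f = 0.68 with slerp weights a = sin((1−f)δ)/sin δ ≈ 0.592, b = sin(fδ)/sin δ ≈ 1.003.
p = a·p₁ + b·p₂ ≈ (0.784, -0.264, 0.562); φ = arcsin(p_z) ≈ 34.21°, λ = atan2(p_y, p_x) ≈ -18.63°.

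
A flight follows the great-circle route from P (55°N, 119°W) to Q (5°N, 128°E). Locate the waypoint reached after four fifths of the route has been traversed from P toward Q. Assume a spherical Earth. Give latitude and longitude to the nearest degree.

≈ (22°N, 139°E)

Convert each endpoint to a unit vector on the sphere (x = cos φ cos λ, y = cos φ sin λ, z = sin φ).
The central angle between the endpoints is δ = arccos(p₁·p₂) ≈ 1.723 rad (98.7°).
Interpolate at f = 4/5 with slerp weights a = sin((1−f)δ)/sin δ ≈ 0.342, b = sin(fδ)/sin δ ≈ 0.993.
p = a·p₁ + b·p₂ ≈ (-0.704, 0.608, 0.367); φ = arcsin(p_z) ≈ 21.50°, λ = atan2(p_y, p_x) ≈ 139.19°.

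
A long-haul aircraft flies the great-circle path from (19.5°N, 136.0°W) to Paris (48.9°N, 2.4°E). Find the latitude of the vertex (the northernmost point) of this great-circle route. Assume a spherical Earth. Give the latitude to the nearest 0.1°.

≈ 65.1°N

The great circle lies in the plane with unit normal n̂ = (p₁ × p₂)/|p₁ × p₂|.
Here n̂_z ≈ +0.421; the vertex latitude is φ_max = arccos|n̂_z| ≈ 65.1°.
Check via Clairaut: cos φ_max = |cos φ₁| · sin C = cos(19.5°)·sin(26.5°) ≈ 0.421, again giving ≈ 65.1°.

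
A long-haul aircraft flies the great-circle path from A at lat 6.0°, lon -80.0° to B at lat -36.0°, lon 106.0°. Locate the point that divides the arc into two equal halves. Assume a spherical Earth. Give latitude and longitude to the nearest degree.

≈ lat -67°, lon -104°

Write both endpoints as unit vectors p₁, p₂ with components (cos φ cos λ, cos φ sin λ, sin φ).
The central angle between the endpoints is δ = arccos(p₁·p₂) ≈ 2.609 rad (149.5°).
Interpolate at f = 1/2 with slerp weights a = sin((1−f)δ)/sin δ ≈ 1.901, b = sin(fδ)/sin δ ≈ 1.901.
p = a·p₁ + b·p₂ ≈ (-0.096, -0.383, -0.919); φ = arcsin(p_z) ≈ -66.72°, λ = atan2(p_y, p_x) ≈ -104.00°.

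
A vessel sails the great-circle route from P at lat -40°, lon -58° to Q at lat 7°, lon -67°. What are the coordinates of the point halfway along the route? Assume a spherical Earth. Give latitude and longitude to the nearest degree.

≈ lat -17°, lon -63°

Convert each endpoint to a unit vector on the sphere (x = cos φ cos λ, y = cos φ sin λ, z = sin φ).
The central angle between the endpoints is δ = arccos(p₁·p₂) ≈ 0.833 rad (47.7°).
Interpolate at f = 1/2 with slerp weights a = sin((1−f)δ)/sin δ ≈ 0.547, b = sin(fδ)/sin δ ≈ 0.547.
p = a·p₁ + b·p₂ ≈ (0.434, -0.855, -0.285); φ = arcsin(p_z) ≈ -16.55°, λ = atan2(p_y, p_x) ≈ -63.08°.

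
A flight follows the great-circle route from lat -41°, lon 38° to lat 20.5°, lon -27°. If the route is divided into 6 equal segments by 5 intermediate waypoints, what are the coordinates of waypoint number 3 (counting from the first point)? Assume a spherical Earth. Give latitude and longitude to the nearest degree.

From cos δ = sin φ₁ sin φ₂ + cos φ₁ cos φ₂ cos Δλ, the central angle is δ ≈ 1.502 rad (86.0°).
Interpolate at f = 3/6 with slerp weights a = sin((1−f)δ)/sin δ ≈ 0.684, b = sin(fδ)/sin δ ≈ 0.684.
p = a·p₁ + b·p₂ ≈ (0.978, 0.027, -0.209); φ = arcsin(p_z) ≈ -12.07°, λ = atan2(p_y, p_x) ≈ 1.58°.

≈ lat -12°, lon 2°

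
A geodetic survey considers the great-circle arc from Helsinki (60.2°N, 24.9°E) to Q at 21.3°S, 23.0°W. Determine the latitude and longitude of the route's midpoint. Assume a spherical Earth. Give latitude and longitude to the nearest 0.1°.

≈ 21.0°N, 6.7°W

Convert each endpoint to a unit vector on the sphere (x = cos φ cos λ, y = cos φ sin λ, z = sin φ).
The central angle between the endpoints is δ = arccos(p₁·p₂) ≈ 1.576 rad (90.3°).
Interpolate at f = 1/2 with slerp weights a = sin((1−f)δ)/sin δ ≈ 0.709, b = sin(fδ)/sin δ ≈ 0.709.
p = a·p₁ + b·p₂ ≈ (0.927, -0.110, 0.358); φ = arcsin(p_z) ≈ 20.95°, λ = atan2(p_y, p_x) ≈ -6.75°.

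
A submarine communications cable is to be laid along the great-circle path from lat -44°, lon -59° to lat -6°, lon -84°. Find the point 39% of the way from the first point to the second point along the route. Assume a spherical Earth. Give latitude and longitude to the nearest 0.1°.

≈ lat -29.7°, lon -70.9°

Write both endpoints as unit vectors p₁, p₂ with components (cos φ cos λ, cos φ sin λ, sin φ).
The central angle between the endpoints is δ = arccos(p₁·p₂) ≈ 0.766 rad (43.9°).
Interpolate at f = 0.39 with slerp weights a = sin((1−f)δ)/sin δ ≈ 0.650, b = sin(fδ)/sin δ ≈ 0.424.
p = a·p₁ + b·p₂ ≈ (0.285, -0.820, -0.496); φ = arcsin(p_z) ≈ -29.72°, λ = atan2(p_y, p_x) ≈ -70.85°.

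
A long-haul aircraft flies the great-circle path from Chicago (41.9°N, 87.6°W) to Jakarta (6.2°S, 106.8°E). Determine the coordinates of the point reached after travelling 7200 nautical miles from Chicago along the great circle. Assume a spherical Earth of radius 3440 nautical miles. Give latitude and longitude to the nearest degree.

≈ 15°N, 114°E

The haversine formula gives a central angle δ ≈ 2.480 rad (142.1°) between the endpoints. The total great-circle distance is δ·R ≈ 2.480 × 3440 ≈ 8530 nmi, so the target fraction is f = 7200/8530 ≈ 0.844.
Interpolate at f ≈ 0.844 with slerp weights a = sin((1−f)δ)/sin δ ≈ 0.614, b = sin(fδ)/sin δ ≈ 1.410.
p = a·p₁ + b·p₂ ≈ (-0.386, 0.886, 0.257); φ = arcsin(p_z) ≈ 14.92°, λ = atan2(p_y, p_x) ≈ 113.55°.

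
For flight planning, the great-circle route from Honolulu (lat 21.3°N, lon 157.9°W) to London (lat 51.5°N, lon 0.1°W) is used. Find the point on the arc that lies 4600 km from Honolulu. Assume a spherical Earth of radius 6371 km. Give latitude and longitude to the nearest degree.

From cos δ = sin φ₁ sin φ₂ + cos φ₁ cos φ₂ cos Δλ, the central angle is δ ≈ 1.826 rad (104.6°). The total great-circle distance is δ·R ≈ 1.826 × 6371 ≈ 11635 km, so the target fraction is f = 4600/11635 ≈ 0.395.
Interpolate at f ≈ 0.395 with slerp weights a = sin((1−f)δ)/sin δ ≈ 0.923, b = sin(fδ)/sin δ ≈ 0.683.
p = a·p₁ + b·p₂ ≈ (-0.372, -0.324, 0.870); φ = arcsin(p_z) ≈ 60.45°, λ = atan2(p_y, p_x) ≈ -138.89°.

≈ lat 60°N, lon 139°W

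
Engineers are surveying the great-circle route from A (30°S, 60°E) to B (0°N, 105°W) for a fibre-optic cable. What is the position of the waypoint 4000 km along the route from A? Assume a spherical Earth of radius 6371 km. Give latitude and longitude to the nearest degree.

≈ (59°S, 28°E)

Write both endpoints as unit vectors p₁, p₂ with components (cos φ cos λ, cos φ sin λ, sin φ).
The central angle between the endpoints is δ = arccos(p₁·p₂) ≈ 2.562 rad (146.8°). The total great-circle distance is δ·R ≈ 2.562 × 6371 ≈ 16321 km, so the target fraction is f = 4000/16321 ≈ 0.245.
Interpolate at f ≈ 0.245 with slerp weights a = sin((1−f)δ)/sin δ ≈ 1.706, b = sin(fδ)/sin δ ≈ 1.072.
p = a·p₁ + b·p₂ ≈ (0.461, 0.244, -0.853); φ = arcsin(p_z) ≈ -58.54°, λ = atan2(p_y, p_x) ≈ 27.88°.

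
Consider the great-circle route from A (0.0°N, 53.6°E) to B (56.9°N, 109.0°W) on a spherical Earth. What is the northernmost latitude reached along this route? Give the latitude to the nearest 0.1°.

≈ 79.0°N

The great circle lies in the plane with unit normal n̂ = (p₁ × p₂)/|p₁ × p₂|.
Here n̂_z ≈ -0.191; the vertex latitude is φ_max = arccos|n̂_z| ≈ 79.0°.
Check via Clairaut: cos φ_max = |cos φ₁| · sin C = cos(0.0°)·sin(11.0°) ≈ 0.191, again giving ≈ 79.0°.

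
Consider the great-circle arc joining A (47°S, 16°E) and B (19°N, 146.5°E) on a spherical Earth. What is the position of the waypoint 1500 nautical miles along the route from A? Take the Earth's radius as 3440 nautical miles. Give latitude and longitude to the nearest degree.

Write both endpoints as unit vectors p₁, p₂ with components (cos φ cos λ, cos φ sin λ, sin φ).
The central angle between the endpoints is δ = arccos(p₁·p₂) ≈ 2.287 rad (131.1°). The total great-circle distance is δ·R ≈ 2.287 × 3440 ≈ 7869 nmi, so the target fraction is f = 1500/7869 ≈ 0.191.
Interpolate at f ≈ 0.191 with slerp weights a = sin((1−f)δ)/sin δ ≈ 1.274, b = sin(fδ)/sin δ ≈ 0.560.
p = a·p₁ + b·p₂ ≈ (0.394, 0.532, -0.750); φ = arcsin(p_z) ≈ -48.56°, λ = atan2(p_y, p_x) ≈ 53.49°.

≈ (49°S, 53°E)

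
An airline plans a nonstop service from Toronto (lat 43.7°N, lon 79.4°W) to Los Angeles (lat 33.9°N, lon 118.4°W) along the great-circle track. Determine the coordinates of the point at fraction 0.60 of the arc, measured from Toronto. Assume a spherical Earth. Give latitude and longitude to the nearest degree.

Write both endpoints as unit vectors p₁, p₂ with components (cos φ cos λ, cos φ sin λ, sin φ).
The central angle between the endpoints is δ = arccos(p₁·p₂) ≈ 0.552 rad (31.6°).
Interpolate at f = 0.60 with slerp weights a = sin((1−f)δ)/sin δ ≈ 0.418, b = sin(fδ)/sin δ ≈ 0.620.
p = a·p₁ + b·p₂ ≈ (-0.189, -0.750, 0.634); φ = arcsin(p_z) ≈ 39.37°, λ = atan2(p_y, p_x) ≈ -104.17°.

≈ lat 39°N, lon 104°W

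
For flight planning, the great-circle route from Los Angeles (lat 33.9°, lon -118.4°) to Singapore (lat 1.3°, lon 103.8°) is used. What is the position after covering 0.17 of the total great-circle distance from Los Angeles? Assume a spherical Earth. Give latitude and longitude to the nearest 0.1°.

≈ lat 43.1°, lon -143.5°

From cos δ = sin φ₁ sin φ₂ + cos φ₁ cos φ₂ cos Δλ, the central angle is δ ≈ 2.217 rad (127.0°).
Interpolate at f = 0.17 with slerp weights a = sin((1−f)δ)/sin δ ≈ 1.207, b = sin(fδ)/sin δ ≈ 0.461.
p = a·p₁ + b·p₂ ≈ (-0.587, -0.434, 0.684); φ = arcsin(p_z) ≈ 43.14°, λ = atan2(p_y, p_x) ≈ -143.50°.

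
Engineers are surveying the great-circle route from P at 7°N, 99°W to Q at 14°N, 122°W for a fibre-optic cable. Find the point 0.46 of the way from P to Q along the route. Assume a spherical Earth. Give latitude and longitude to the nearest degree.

≈ 10°N, 109°W

From cos δ = sin φ₁ sin φ₂ + cos φ₁ cos φ₂ cos Δλ, the central angle is δ ≈ 0.413 rad (23.7°).
Interpolate at f = 0.46 with slerp weights a = sin((1−f)δ)/sin δ ≈ 0.551, b = sin(fδ)/sin δ ≈ 0.470.
p = a·p₁ + b·p₂ ≈ (-0.327, -0.927, 0.181); φ = arcsin(p_z) ≈ 10.43°, λ = atan2(p_y, p_x) ≈ -109.45°.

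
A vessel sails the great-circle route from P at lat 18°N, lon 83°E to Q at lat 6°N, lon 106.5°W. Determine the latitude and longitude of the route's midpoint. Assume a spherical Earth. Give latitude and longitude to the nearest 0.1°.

From cos δ = sin φ₁ sin φ₂ + cos φ₁ cos φ₂ cos Δλ, the central angle is δ ≈ 2.692 rad (154.2°).
Interpolate at f = 1/2 with slerp weights a = sin((1−f)δ)/sin δ ≈ 2.243, b = sin(fδ)/sin δ ≈ 2.243.
p = a·p₁ + b·p₂ ≈ (-0.374, -0.022, 0.927); φ = arcsin(p_z) ≈ 68.03°, λ = atan2(p_y, p_x) ≈ -176.70°.

≈ lat 68.0°N, lon 176.7°W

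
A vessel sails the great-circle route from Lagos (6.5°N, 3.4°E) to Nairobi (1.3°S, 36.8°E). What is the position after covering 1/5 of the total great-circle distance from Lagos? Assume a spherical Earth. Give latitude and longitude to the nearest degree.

Write both endpoints as unit vectors p₁, p₂ with components (cos φ cos λ, cos φ sin λ, sin φ).
The central angle between the endpoints is δ = arccos(p₁·p₂) ≈ 0.598 rad (34.2°).
Interpolate at f = 1/5 with slerp weights a = sin((1−f)δ)/sin δ ≈ 0.818, b = sin(fδ)/sin δ ≈ 0.212.
p = a·p₁ + b·p₂ ≈ (0.981, 0.175, 0.088); φ = arcsin(p_z) ≈ 5.03°, λ = atan2(p_y, p_x) ≈ 10.12°.

≈ 5°N, 10°E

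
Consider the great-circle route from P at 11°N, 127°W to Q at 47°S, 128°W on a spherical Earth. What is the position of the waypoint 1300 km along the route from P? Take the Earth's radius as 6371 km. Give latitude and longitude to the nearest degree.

Write both endpoints as unit vectors p₁, p₂ with components (cos φ cos λ, cos φ sin λ, sin φ).
The central angle between the endpoints is δ = arccos(p₁·p₂) ≈ 1.012 rad (58.0°). The total great-circle distance is δ·R ≈ 1.012 × 6371 ≈ 6450 km, so the target fraction is f = 1300/6450 ≈ 0.202.
Interpolate at f ≈ 0.202 with slerp weights a = sin((1−f)δ)/sin δ ≈ 0.853, b = sin(fδ)/sin δ ≈ 0.239.
p = a·p₁ + b·p₂ ≈ (-0.604, -0.797, -0.012); φ = arcsin(p_z) ≈ -0.69°, λ = atan2(p_y, p_x) ≈ -127.16°.

≈ 1°S, 127°W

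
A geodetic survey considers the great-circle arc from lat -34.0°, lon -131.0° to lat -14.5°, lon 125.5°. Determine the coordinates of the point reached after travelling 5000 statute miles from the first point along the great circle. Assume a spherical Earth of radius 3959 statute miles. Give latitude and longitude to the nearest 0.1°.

≈ lat -25.7°, lon 143.6°

The haversine formula gives a central angle δ ≈ 1.618 rad (92.7°) between the endpoints. The total great-circle distance is δ·R ≈ 1.618 × 3959 ≈ 6406 mi, so the target fraction is f = 5000/6406 ≈ 0.780.
Interpolate at f ≈ 0.780 with slerp weights a = sin((1−f)δ)/sin δ ≈ 0.348, b = sin(fδ)/sin δ ≈ 0.954.
p = a·p₁ + b·p₂ ≈ (-0.726, 0.534, -0.434); φ = arcsin(p_z) ≈ -25.70°, λ = atan2(p_y, p_x) ≈ 143.65°.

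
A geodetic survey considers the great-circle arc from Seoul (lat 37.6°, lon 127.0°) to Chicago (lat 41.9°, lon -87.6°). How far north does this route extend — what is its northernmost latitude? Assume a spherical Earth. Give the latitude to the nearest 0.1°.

≈ 70.4°

The great circle lies in the plane with unit normal n̂ = (p₁ × p₂)/|p₁ × p₂|.
Here n̂_z ≈ +0.336; the vertex latitude is φ_max = arccos|n̂_z| ≈ 70.4°.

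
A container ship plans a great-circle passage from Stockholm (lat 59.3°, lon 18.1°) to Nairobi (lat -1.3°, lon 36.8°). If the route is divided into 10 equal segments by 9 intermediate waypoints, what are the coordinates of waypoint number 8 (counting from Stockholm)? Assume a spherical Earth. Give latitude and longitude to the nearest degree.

Convert each endpoint to a unit vector on the sphere (x = cos φ cos λ, y = cos φ sin λ, z = sin φ).
The central angle between the endpoints is δ = arccos(p₁·p₂) ≈ 1.088 rad (62.4°).
Interpolate at f = 8/10 with slerp weights a = sin((1−f)δ)/sin δ ≈ 0.244, b = sin(fδ)/sin δ ≈ 0.863.
p = a·p₁ + b·p₂ ≈ (0.809, 0.556, 0.190); φ = arcsin(p_z) ≈ 10.95°, λ = atan2(p_y, p_x) ≈ 34.47°.

≈ lat 11°, lon 34°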